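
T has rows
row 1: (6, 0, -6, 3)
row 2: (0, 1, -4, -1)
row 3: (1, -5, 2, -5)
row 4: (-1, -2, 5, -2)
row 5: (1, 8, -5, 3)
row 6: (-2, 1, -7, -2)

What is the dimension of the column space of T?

4

Row reduce to echelon form.
R3 ← R3 − (1/6)·R1: [0, -5, 3, -11/2]
R4 ← R4 + (1/6)·R1: [0, -2, 4, -3/2]
R5 ← R5 − (1/6)·R1: [0, 8, -4, 5/2]
R6 ← R6 + (1/3)·R1: [0, 1, -9, -1]
R3 ← R3 + (5)·R2: [0, 0, -17, -21/2]
R4 ← R4 + (2)·R2: [0, 0, -4, -7/2]
R5 ← R5 − (8)·R2: [0, 0, 28, 21/2]
R6 ← R6 − R2: [0, 0, -5, 0]
R4 ← R4 − (4/17)·R3: [0, 0, 0, -35/34]
R5 ← R5 + (28/17)·R3: [0, 0, 0, -231/34]
R6 ← R6 − (5/17)·R3: [0, 0, 0, 105/34]
R5 ← R5 − (33/5)·R4: [0, 0, 0, 0]
R6 ← R6 + (3)·R4: [0, 0, 0, 0]
Echelon form has 4 nonzero rows, so rank(T) = 4.
The column space has dimension equal to the rank: 4.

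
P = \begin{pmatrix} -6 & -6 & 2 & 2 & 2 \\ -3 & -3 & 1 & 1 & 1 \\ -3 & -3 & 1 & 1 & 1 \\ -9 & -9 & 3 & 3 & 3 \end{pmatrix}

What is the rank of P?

Row reduce to echelon form.
R2 ← R2 − (1/2)·R1: [0, 0, 0, 0, 0]
R3 ← R3 − (1/2)·R1: [0, 0, 0, 0, 0]
R4 ← R4 − (3/2)·R1: [0, 0, 0, 0, 0]
Echelon form has 1 nonzero row, so rank(P) = 1.

1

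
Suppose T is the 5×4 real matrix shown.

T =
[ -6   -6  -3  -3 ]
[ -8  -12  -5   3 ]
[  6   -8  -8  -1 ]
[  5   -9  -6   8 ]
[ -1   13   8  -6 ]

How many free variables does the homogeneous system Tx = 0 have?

Row reduce to echelon form.
R2 ← R2 − (4/3)·R1: [0, -4, -1, 7]
R3 ← R3 + R1: [0, -14, -11, -4]
R4 ← R4 + (5/6)·R1: [0, -14, -17/2, 11/2]
R5 ← R5 − (1/6)·R1: [0, 14, 17/2, -11/2]
R3 ← R3 − (7/2)·R2: [0, 0, -15/2, -57/2]
R4 ← R4 − (7/2)·R2: [0, 0, -5, -19]
R5 ← R5 + (7/2)·R2: [0, 0, 5, 19]
R4 ← R4 − (2/3)·R3: [0, 0, 0, 0]
R5 ← R5 + (2/3)·R3: [0, 0, 0, 0]
3 nonzero rows, so rank(T) = 3.
T has 4 columns; by rank–nullity, nullity = 4 − 3 = 1.

1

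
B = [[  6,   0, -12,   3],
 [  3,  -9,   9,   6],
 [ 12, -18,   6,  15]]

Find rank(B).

Row reduce to echelon form.
R2 ← R2 − (1/2)·R1: [0, -9, 15, 9/2]
R3 ← R3 − (2)·R1: [0, -18, 30, 9]
R3 ← R3 − (2)·R2: [0, 0, 0, 0]
Echelon form has 2 nonzero rows, so rank(B) = 2.

2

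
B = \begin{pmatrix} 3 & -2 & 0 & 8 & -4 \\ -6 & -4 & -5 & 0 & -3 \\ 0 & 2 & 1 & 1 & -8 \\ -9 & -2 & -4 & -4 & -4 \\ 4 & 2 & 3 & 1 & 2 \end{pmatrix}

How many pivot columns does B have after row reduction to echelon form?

4

Row reduce to echelon form.
R2 ← R2 + (2)·R1: [0, -8, -5, 16, -11]
R4 ← R4 + (3)·R1: [0, -8, -4, 20, -16]
R5 ← R5 − (4/3)·R1: [0, 14/3, 3, -29/3, 22/3]
R3 ← R3 + (1/4)·R2: [0, 0, -1/4, 5, -43/4]
R4 ← R4 − R2: [0, 0, 1, 4, -5]
R5 ← R5 + (7/12)·R2: [0, 0, 1/12, -1/3, 11/12]
R4 ← R4 + (4)·R3: [0, 0, 0, 24, -48]
R5 ← R5 + (1/3)·R3: [0, 0, 0, 4/3, -8/3]
R5 ← R5 − (1/18)·R4: [0, 0, 0, 0, 0]
Echelon form has 4 nonzero rows, so rank(B) = 4.
Each nonzero row contributes one pivot column: 4 pivot columns.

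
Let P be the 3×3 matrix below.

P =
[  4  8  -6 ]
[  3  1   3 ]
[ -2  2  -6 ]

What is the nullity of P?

1

Row reduce to echelon form.
R2 ← R2 − (3/4)·R1: [0, -5, 15/2]
R3 ← R3 + (1/2)·R1: [0, 6, -9]
R3 ← R3 + (6/5)·R2: [0, 0, 0]
2 nonzero rows, so rank(P) = 2.
P has 3 columns; by rank–nullity, nullity = 3 − 2 = 1.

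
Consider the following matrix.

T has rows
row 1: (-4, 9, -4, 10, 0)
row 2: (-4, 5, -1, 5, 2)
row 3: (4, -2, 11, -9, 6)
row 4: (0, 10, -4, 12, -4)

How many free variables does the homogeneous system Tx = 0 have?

1

Row reduce to echelon form.
R2 ← R2 − R1: [0, -4, 3, -5, 2]
R3 ← R3 + R1: [0, 7, 7, 1, 6]
R3 ← R3 + (7/4)·R2: [0, 0, 49/4, -31/4, 19/2]
R4 ← R4 + (5/2)·R2: [0, 0, 7/2, -1/2, 1]
R4 ← R4 − (2/7)·R3: [0, 0, 0, 12/7, -12/7]
4 nonzero rows, so rank(T) = 4.
T has 5 columns; by rank–nullity, nullity = 5 − 4 = 1.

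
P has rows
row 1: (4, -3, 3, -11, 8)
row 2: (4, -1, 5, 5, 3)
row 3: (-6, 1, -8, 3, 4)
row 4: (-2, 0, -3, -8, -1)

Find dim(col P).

3

Row reduce to echelon form.
R2 ← R2 − R1: [0, 2, 2, 16, -5]
R3 ← R3 + (3/2)·R1: [0, -7/2, -7/2, -27/2, 16]
R4 ← R4 + (1/2)·R1: [0, -3/2, -3/2, -27/2, 3]
R3 ← R3 + (7/4)·R2: [0, 0, 0, 29/2, 29/4]
R4 ← R4 + (3/4)·R2: [0, 0, 0, -3/2, -3/4]
R4 ← R4 + (3/29)·R3: [0, 0, 0, 0, 0]
Echelon form has 3 nonzero rows, so rank(P) = 3.
The column space has dimension equal to the rank: 3.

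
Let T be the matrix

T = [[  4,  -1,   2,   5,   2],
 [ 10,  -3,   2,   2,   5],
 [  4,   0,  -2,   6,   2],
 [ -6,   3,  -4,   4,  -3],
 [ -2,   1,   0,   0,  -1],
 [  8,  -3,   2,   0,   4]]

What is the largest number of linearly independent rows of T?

Row reduce to echelon form.
R2 ← R2 − (5/2)·R1: [0, -1/2, -3, -21/2, 0]
R3 ← R3 − R1: [0, 1, -4, 1, 0]
R4 ← R4 + (3/2)·R1: [0, 3/2, -1, 23/2, 0]
R5 ← R5 + (1/2)·R1: [0, 1/2, 1, 5/2, 0]
R6 ← R6 − (2)·R1: [0, -1, -2, -10, 0]
R3 ← R3 + (2)·R2: [0, 0, -10, -20, 0]
R4 ← R4 + (3)·R2: [0, 0, -10, -20, 0]
R5 ← R5 + R2: [0, 0, -2, -8, 0]
R6 ← R6 − (2)·R2: [0, 0, 4, 11, 0]
R4 ← R4 − R3: [0, 0, 0, 0, 0]
R5 ← R5 − (1/5)·R3: [0, 0, 0, -4, 0]
R6 ← R6 + (2/5)·R3: [0, 0, 0, 3, 0]
Swap R4 ↔ R5
R6 ← R6 + (3/4)·R4: [0, 0, 0, 0, 0]
Echelon form has 4 nonzero rows, so rank(T) = 4.
The rank gives the maximum number of linearly independent rows: 4.

4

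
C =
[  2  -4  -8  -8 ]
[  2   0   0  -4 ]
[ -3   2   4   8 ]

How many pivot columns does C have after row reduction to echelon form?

Row reduce to echelon form.
R2 ← R2 − R1: [0, 4, 8, 4]
R3 ← R3 + (3/2)·R1: [0, -4, -8, -4]
R3 ← R3 + R2: [0, 0, 0, 0]
Echelon form has 2 nonzero rows, so rank(C) = 2.
Each nonzero row contributes one pivot column: 2 pivot columns.

2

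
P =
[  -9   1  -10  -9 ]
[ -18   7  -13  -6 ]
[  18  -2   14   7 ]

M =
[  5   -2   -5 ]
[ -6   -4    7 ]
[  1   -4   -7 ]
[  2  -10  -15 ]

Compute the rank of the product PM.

First compute PM:
[[-79, 144, 257],
 [-157, 120, 320],
 [130, -154, -307]]
Now row reduce the product.
R2 ← R2 − (157/79)·R1: [0, -13128/79, -15069/79]
R3 ← R3 + (130/79)·R1: [0, 6554/79, 9157/79]
R3 ← R3 + (3277/6564)·R2: [0, 0, 45255/2188]
3 nonzero rows, so rank(PM) = 3.

3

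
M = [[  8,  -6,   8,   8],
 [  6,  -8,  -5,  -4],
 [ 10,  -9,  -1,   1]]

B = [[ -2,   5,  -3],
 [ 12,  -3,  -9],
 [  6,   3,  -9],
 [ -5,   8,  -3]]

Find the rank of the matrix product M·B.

2

First compute MB:
[[-80, 146, -66],
 [-118,   7, 111],
 [-139,  82,  57]]
Now row reduce the product.
R2 ← R2 − (59/40)·R1: [0, -4167/20, 4167/20]
R3 ← R3 − (139/80)·R1: [0, -6867/40, 6867/40]
R3 ← R3 − (763/926)·R2: [0, 0, 0]
2 nonzero rows, so rank(MB) = 2.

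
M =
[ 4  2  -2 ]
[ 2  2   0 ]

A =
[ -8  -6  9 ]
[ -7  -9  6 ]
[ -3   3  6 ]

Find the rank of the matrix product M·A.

2

First compute MA:
[[-40, -48,  36],
 [-30, -30,  30]]
Now row reduce the product.
R2 ← R2 − (3/4)·R1: [0, 6, 3]
2 nonzero rows, so rank(MA) = 2.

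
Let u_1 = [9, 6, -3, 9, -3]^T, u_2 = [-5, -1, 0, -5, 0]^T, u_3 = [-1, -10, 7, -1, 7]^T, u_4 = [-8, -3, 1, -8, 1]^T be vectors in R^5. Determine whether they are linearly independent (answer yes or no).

Form the matrix with these vectors as rows and row reduce.
R2 ← R2 + (5/9)·R1: [0, 7/3, -5/3, 0, -5/3]
R3 ← R3 + (1/9)·R1: [0, -28/3, 20/3, 0, 20/3]
R4 ← R4 + (8/9)·R1: [0, 7/3, -5/3, 0, -5/3]
R3 ← R3 + (4)·R2: [0, 0, 0, 0, 0]
R4 ← R4 − R2: [0, 0, 0, 0, 0]
2 nonzero rows, so the 4 vectors span a space of dimension 2.
Since 2 < 4, the vectors are linearly dependent.

no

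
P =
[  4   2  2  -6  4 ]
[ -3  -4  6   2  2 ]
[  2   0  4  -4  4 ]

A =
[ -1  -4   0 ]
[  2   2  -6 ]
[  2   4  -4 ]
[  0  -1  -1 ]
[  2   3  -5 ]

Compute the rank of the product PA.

First compute PA:
[[ 12,  14, -34],
 [ 11,  32, -12],
 [ 14,  24, -32]]
Now row reduce the product.
R2 ← R2 − (11/12)·R1: [0, 115/6, 115/6]
R3 ← R3 − (7/6)·R1: [0, 23/3, 23/3]
R3 ← R3 − (2/5)·R2: [0, 0, 0]
2 nonzero rows, so rank(PA) = 2.

2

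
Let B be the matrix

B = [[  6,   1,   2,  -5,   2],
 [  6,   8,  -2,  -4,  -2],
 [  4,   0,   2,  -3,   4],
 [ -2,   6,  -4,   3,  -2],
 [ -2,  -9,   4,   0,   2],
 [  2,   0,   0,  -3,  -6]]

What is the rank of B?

3

Row reduce to echelon form.
R2 ← R2 − R1: [0, 7, -4, 1, -4]
R3 ← R3 − (2/3)·R1: [0, -2/3, 2/3, 1/3, 8/3]
R4 ← R4 + (1/3)·R1: [0, 19/3, -10/3, 4/3, -4/3]
R5 ← R5 + (1/3)·R1: [0, -26/3, 14/3, -5/3, 8/3]
R6 ← R6 − (1/3)·R1: [0, -1/3, -2/3, -4/3, -20/3]
R3 ← R3 + (2/21)·R2: [0, 0, 2/7, 3/7, 16/7]
R4 ← R4 − (19/21)·R2: [0, 0, 2/7, 3/7, 16/7]
R5 ← R5 + (26/21)·R2: [0, 0, -2/7, -3/7, -16/7]
R6 ← R6 + (1/21)·R2: [0, 0, -6/7, -9/7, -48/7]
R4 ← R4 − R3: [0, 0, 0, 0, 0]
R5 ← R5 + R3: [0, 0, 0, 0, 0]
R6 ← R6 + (3)·R3: [0, 0, 0, 0, 0]
Echelon form has 3 nonzero rows, so rank(B) = 3.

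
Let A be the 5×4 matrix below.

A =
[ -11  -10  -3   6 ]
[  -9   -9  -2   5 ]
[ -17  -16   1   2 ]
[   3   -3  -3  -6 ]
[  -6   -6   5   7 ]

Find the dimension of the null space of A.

Row reduce to echelon form.
R2 ← R2 − (9/11)·R1: [0, -9/11, 5/11, 1/11]
R3 ← R3 − (17/11)·R1: [0, -6/11, 62/11, -80/11]
R4 ← R4 + (3/11)·R1: [0, -63/11, -42/11, -48/11]
R5 ← R5 − (6/11)·R1: [0, -6/11, 73/11, 41/11]
R3 ← R3 − (2/3)·R2: [0, 0, 16/3, -22/3]
R4 ← R4 − (7)·R2: [0, 0, -7, -5]
R5 ← R5 − (2/3)·R2: [0, 0, 19/3, 11/3]
R4 ← R4 + (21/16)·R3: [0, 0, 0, -117/8]
R5 ← R5 − (19/16)·R3: [0, 0, 0, 99/8]
R5 ← R5 + (11/13)·R4: [0, 0, 0, 0]
4 nonzero rows, so rank(A) = 4.
A has 4 columns; by rank–nullity, nullity = 4 − 4 = 0.

0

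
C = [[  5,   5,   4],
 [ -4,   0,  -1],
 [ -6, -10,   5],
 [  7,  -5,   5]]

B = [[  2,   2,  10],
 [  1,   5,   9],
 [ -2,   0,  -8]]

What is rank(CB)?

2

First compute CB:
[[  7,  35,  63],
 [ -6,  -8, -32],
 [-32, -62, -190],
 [ -1, -11, -15]]
Now row reduce the product.
R2 ← R2 + (6/7)·R1: [0, 22, 22]
R3 ← R3 + (32/7)·R1: [0, 98, 98]
R4 ← R4 + (1/7)·R1: [0, -6, -6]
R3 ← R3 − (49/11)·R2: [0, 0, 0]
R4 ← R4 + (3/11)·R2: [0, 0, 0]
2 nonzero rows, so rank(CB) = 2.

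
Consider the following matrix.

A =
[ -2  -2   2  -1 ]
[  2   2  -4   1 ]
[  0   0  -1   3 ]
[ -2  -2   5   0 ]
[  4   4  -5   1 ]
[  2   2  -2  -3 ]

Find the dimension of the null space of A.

Row reduce to echelon form.
R2 ← R2 + R1: [0, 0, -2, 0]
R4 ← R4 − R1: [0, 0, 3, 1]
R5 ← R5 + (2)·R1: [0, 0, -1, -1]
R6 ← R6 + R1: [0, 0, 0, -4]
R3 ← R3 − (1/2)·R2: [0, 0, 0, 3]
R4 ← R4 + (3/2)·R2: [0, 0, 0, 1]
R5 ← R5 − (1/2)·R2: [0, 0, 0, -1]
R4 ← R4 − (1/3)·R3: [0, 0, 0, 0]
R5 ← R5 + (1/3)·R3: [0, 0, 0, 0]
R6 ← R6 + (4/3)·R3: [0, 0, 0, 0]
3 nonzero rows, so rank(A) = 3.
A has 4 columns; by rank–nullity, nullity = 4 − 3 = 1.

1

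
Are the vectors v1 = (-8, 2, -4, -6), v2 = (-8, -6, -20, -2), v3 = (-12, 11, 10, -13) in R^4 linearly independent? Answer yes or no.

no

Form the matrix with these vectors as rows and row reduce.
R2 ← R2 − R1: [0, -8, -16, 4]
R3 ← R3 − (3/2)·R1: [0, 8, 16, -4]
R3 ← R3 + R2: [0, 0, 0, 0]
2 nonzero rows, so the 3 vectors span a space of dimension 2.
Since 2 < 3, the vectors are linearly dependent.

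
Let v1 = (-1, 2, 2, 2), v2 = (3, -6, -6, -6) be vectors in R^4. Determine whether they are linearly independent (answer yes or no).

Form the matrix with these vectors as rows and row reduce.
R2 ← R2 + (3)·R1: [0, 0, 0, 0]
1 nonzero row, so the 2 vectors span a space of dimension 1.
Since 1 < 2, the vectors are linearly dependent.

no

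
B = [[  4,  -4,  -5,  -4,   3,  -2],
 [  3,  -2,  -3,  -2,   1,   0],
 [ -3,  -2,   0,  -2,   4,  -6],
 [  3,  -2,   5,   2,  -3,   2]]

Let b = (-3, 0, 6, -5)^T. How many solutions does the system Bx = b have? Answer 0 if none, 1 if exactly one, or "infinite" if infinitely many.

0

Row reduce the augmented matrix [B | b].
R2 ← R2 − (3/4)·R1: [0, 1, 3/4, 1, -5/4, 3/2, 9/4]
R3 ← R3 + (3/4)·R1: [0, -5, -15/4, -5, 25/4, -15/2, 15/4]
R4 ← R4 − (3/4)·R1: [0, 1, 35/4, 5, -21/4, 7/2, -11/4]
R3 ← R3 + (5)·R2: [0, 0, 0, 0, 0, 0, 15]
R4 ← R4 − R2: [0, 0, 8, 4, -4, 2, -5]
Swap R3 ↔ R4
The echelon form has 4 nonzero rows; the last pivot sits in the augmented column, so rank(B) = 3 but rank([B|b]) = 4.
Since the ranks differ, the system is inconsistent.
It has no solutions.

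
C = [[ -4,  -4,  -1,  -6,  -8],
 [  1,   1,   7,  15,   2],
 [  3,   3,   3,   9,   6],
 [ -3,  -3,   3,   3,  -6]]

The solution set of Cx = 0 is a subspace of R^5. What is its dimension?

3

Row reduce to echelon form.
R2 ← R2 + (1/4)·R1: [0, 0, 27/4, 27/2, 0]
R3 ← R3 + (3/4)·R1: [0, 0, 9/4, 9/2, 0]
R4 ← R4 − (3/4)·R1: [0, 0, 15/4, 15/2, 0]
R3 ← R3 − (1/3)·R2: [0, 0, 0, 0, 0]
R4 ← R4 − (5/9)·R2: [0, 0, 0, 0, 0]
2 nonzero rows, so rank(C) = 2.
C has 5 columns; by rank–nullity, nullity = 5 − 2 = 3.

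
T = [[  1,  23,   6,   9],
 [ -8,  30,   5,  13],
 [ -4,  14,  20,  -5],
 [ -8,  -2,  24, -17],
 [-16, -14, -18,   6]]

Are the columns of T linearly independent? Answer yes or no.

Row reduce T to echelon form.
R2 ← R2 + (8)·R1: [0, 214, 53, 85]
R3 ← R3 + (4)·R1: [0, 106, 44, 31]
R4 ← R4 + (8)·R1: [0, 182, 72, 55]
R5 ← R5 + (16)·R1: [0, 354, 78, 150]
R3 ← R3 − (53/107)·R2: [0, 0, 1899/107, -1188/107]
R4 ← R4 − (91/107)·R2: [0, 0, 2881/107, -1850/107]
R5 ← R5 − (177/107)·R2: [0, 0, -1035/107, 1005/107]
R4 ← R4 − (2881/1899)·R3: [0, 0, 0, -94/211]
R5 ← R5 + (115/211)·R3: [0, 0, 0, 705/211]
R5 ← R5 + (15/2)·R4: [0, 0, 0, 0]
4 pivots among 4 columns.
Every column is a pivot column, so the columns are linearly independent.

yes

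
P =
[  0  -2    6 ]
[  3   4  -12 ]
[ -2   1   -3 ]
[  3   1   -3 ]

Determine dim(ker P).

1

Row reduce to echelon form.
Swap R1 ↔ R2
R3 ← R3 + (2/3)·R1: [0, 11/3, -11]
R4 ← R4 − R1: [0, -3, 9]
R3 ← R3 + (11/6)·R2: [0, 0, 0]
R4 ← R4 − (3/2)·R2: [0, 0, 0]
2 nonzero rows, so rank(P) = 2.
P has 3 columns; by rank–nullity, nullity = 3 − 2 = 1.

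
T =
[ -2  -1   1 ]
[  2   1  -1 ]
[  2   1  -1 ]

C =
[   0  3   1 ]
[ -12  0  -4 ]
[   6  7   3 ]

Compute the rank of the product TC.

First compute TC:
[[ 18,   1,   5],
 [-18,  -1,  -5],
 [-18,  -1,  -5]]
Now row reduce the product.
R2 ← R2 + R1: [0, 0, 0]
R3 ← R3 + R1: [0, 0, 0]
1 nonzero row, so rank(TC) = 1.

1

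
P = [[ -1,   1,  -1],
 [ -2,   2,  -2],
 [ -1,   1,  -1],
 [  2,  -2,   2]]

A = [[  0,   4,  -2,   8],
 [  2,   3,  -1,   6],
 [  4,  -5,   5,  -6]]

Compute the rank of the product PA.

1

First compute PA:
[[ -2,   4,  -4,   4],
 [ -4,   8,  -8,   8],
 [ -2,   4,  -4,   4],
 [  4,  -8,   8,  -8]]
Now row reduce the product.
R2 ← R2 − (2)·R1: [0, 0, 0, 0]
R3 ← R3 − R1: [0, 0, 0, 0]
R4 ← R4 + (2)·R1: [0, 0, 0, 0]
1 nonzero row, so rank(PA) = 1.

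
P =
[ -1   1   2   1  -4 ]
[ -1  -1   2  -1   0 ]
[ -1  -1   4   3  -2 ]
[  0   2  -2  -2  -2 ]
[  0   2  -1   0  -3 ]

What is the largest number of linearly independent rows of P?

Row reduce to echelon form.
R2 ← R2 − R1: [0, -2, 0, -2, 4]
R3 ← R3 − R1: [0, -2, 2, 2, 2]
R3 ← R3 − R2: [0, 0, 2, 4, -2]
R4 ← R4 + R2: [0, 0, -2, -4, 2]
R5 ← R5 + R2: [0, 0, -1, -2, 1]
R4 ← R4 + R3: [0, 0, 0, 0, 0]
R5 ← R5 + (1/2)·R3: [0, 0, 0, 0, 0]
Echelon form has 3 nonzero rows, so rank(P) = 3.
The rank gives the maximum number of linearly independent rows: 3.

3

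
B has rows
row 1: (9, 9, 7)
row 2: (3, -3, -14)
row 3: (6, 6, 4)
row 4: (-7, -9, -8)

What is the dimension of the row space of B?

Row reduce to echelon form.
R2 ← R2 − (1/3)·R1: [0, -6, -49/3]
R3 ← R3 − (2/3)·R1: [0, 0, -2/3]
R4 ← R4 + (7/9)·R1: [0, -2, -23/9]
R4 ← R4 − (1/3)·R2: [0, 0, 26/9]
R4 ← R4 + (13/3)·R3: [0, 0, 0]
Echelon form has 3 nonzero rows, so rank(B) = 3.
The row space has dimension equal to the rank: 3.

3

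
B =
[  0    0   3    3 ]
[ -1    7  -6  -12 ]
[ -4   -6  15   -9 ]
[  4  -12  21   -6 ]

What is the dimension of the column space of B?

4

Row reduce to echelon form.
Swap R1 ↔ R2
R3 ← R3 − (4)·R1: [0, -34, 39, 39]
R4 ← R4 + (4)·R1: [0, 16, -3, -54]
Swap R2 ↔ R3
R4 ← R4 + (8/17)·R2: [0, 0, 261/17, -606/17]
R4 ← R4 − (87/17)·R3: [0, 0, 0, -51]
Echelon form has 4 nonzero rows, so rank(B) = 4.
The column space has dimension equal to the rank: 4.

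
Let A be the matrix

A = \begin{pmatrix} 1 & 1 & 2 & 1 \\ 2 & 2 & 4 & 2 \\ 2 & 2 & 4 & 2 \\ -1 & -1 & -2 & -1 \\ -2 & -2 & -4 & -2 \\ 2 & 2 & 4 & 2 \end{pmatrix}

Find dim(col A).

1

Row reduce to echelon form.
R2 ← R2 − (2)·R1: [0, 0, 0, 0]
R3 ← R3 − (2)·R1: [0, 0, 0, 0]
R4 ← R4 + R1: [0, 0, 0, 0]
R5 ← R5 + (2)·R1: [0, 0, 0, 0]
R6 ← R6 − (2)·R1: [0, 0, 0, 0]
Echelon form has 1 nonzero row, so rank(A) = 1.
The column space has dimension equal to the rank: 1.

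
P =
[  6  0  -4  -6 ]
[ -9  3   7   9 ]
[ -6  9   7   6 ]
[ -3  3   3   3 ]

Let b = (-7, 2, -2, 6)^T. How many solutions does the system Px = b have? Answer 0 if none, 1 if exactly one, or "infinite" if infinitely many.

0

Row reduce the augmented matrix [P | b].
R2 ← R2 + (3/2)·R1: [0, 3, 1, 0, -17/2]
R3 ← R3 + R1: [0, 9, 3, 0, -9]
R4 ← R4 + (1/2)·R1: [0, 3, 1, 0, 5/2]
R3 ← R3 − (3)·R2: [0, 0, 0, 0, 33/2]
R4 ← R4 − R2: [0, 0, 0, 0, 11]
R4 ← R4 − (2/3)·R3: [0, 0, 0, 0, 0]
The echelon form has 3 nonzero rows; the last pivot sits in the augmented column, so rank(P) = 2 but rank([P|b]) = 3.
Since the ranks differ, the system is inconsistent.
It has no solutions.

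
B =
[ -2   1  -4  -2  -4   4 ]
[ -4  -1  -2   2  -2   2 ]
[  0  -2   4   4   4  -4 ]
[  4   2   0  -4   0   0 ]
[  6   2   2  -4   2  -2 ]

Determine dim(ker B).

4

Row reduce to echelon form.
R2 ← R2 − (2)·R1: [0, -3, 6, 6, 6, -6]
R4 ← R4 + (2)·R1: [0, 4, -8, -8, -8, 8]
R5 ← R5 + (3)·R1: [0, 5, -10, -10, -10, 10]
R3 ← R3 − (2/3)·R2: [0, 0, 0, 0, 0, 0]
R4 ← R4 + (4/3)·R2: [0, 0, 0, 0, 0, 0]
R5 ← R5 + (5/3)·R2: [0, 0, 0, 0, 0, 0]
2 nonzero rows, so rank(B) = 2.
B has 6 columns; by rank–nullity, nullity = 6 − 2 = 4.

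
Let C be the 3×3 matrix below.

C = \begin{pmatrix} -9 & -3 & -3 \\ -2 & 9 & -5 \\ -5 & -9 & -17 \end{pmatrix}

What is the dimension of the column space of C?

Row reduce to echelon form.
R2 ← R2 − (2/9)·R1: [0, 29/3, -13/3]
R3 ← R3 − (5/9)·R1: [0, -22/3, -46/3]
R3 ← R3 + (22/29)·R2: [0, 0, -540/29]
Echelon form has 3 nonzero rows, so rank(C) = 3.
The column space has dimension equal to the rank: 3.

3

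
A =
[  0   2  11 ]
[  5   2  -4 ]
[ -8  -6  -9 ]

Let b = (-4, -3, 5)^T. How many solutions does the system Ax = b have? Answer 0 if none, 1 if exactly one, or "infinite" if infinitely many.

0

Row reduce the augmented matrix [A | b].
Swap R1 ↔ R2
R3 ← R3 + (8/5)·R1: [0, -14/5, -77/5, 1/5]
R3 ← R3 + (7/5)·R2: [0, 0, 0, -27/5]
The echelon form has 3 nonzero rows; the last pivot sits in the augmented column, so rank(A) = 2 but rank([A|b]) = 3.
Since the ranks differ, the system is inconsistent.
It has no solutions.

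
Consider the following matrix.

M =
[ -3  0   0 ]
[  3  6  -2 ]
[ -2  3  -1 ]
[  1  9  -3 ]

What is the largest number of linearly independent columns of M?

Row reduce to echelon form.
R2 ← R2 + R1: [0, 6, -2]
R3 ← R3 − (2/3)·R1: [0, 3, -1]
R4 ← R4 + (1/3)·R1: [0, 9, -3]
R3 ← R3 − (1/2)·R2: [0, 0, 0]
R4 ← R4 − (3/2)·R2: [0, 0, 0]
Echelon form has 2 nonzero rows, so rank(M) = 2.
The rank gives the maximum number of linearly independent columns: 2.

2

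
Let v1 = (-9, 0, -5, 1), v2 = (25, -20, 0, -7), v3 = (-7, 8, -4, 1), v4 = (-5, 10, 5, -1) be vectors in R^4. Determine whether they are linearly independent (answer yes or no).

yes

Form the matrix with these vectors as rows and row reduce.
R2 ← R2 + (25/9)·R1: [0, -20, -125/9, -38/9]
R3 ← R3 − (7/9)·R1: [0, 8, -1/9, 2/9]
R4 ← R4 − (5/9)·R1: [0, 10, 70/9, -14/9]
R3 ← R3 + (2/5)·R2: [0, 0, -17/3, -22/15]
R4 ← R4 + (1/2)·R2: [0, 0, 5/6, -11/3]
R4 ← R4 + (5/34)·R3: [0, 0, 0, -66/17]
4 nonzero rows, so the 4 vectors span a space of dimension 4.
Since 4 = 4, the vectors are linearly independent.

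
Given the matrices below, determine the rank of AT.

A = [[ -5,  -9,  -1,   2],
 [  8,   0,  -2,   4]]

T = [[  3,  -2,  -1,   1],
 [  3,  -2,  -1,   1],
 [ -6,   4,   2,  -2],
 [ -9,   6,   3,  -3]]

First compute AT:
[[-54,  36,  18, -18],
 [  0,   0,   0,   0]]
Now row reduce the product.
1 nonzero row, so rank(AT) = 1.

1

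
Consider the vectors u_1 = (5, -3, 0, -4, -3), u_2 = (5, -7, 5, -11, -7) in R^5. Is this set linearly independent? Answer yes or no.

yes

Form the matrix with these vectors as rows and row reduce.
R2 ← R2 − R1: [0, -4, 5, -7, -4]
2 nonzero rows, so the 2 vectors span a space of dimension 2.
Since 2 = 2, the vectors are linearly independent.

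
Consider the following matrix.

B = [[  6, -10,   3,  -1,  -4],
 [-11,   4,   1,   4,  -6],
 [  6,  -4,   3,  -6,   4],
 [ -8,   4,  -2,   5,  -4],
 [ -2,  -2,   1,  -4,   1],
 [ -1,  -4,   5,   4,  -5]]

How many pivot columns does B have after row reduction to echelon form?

Row reduce to echelon form.
R2 ← R2 + (11/6)·R1: [0, -43/3, 13/2, 13/6, -40/3]
R3 ← R3 − R1: [0, 6, 0, -5, 8]
R4 ← R4 + (4/3)·R1: [0, -28/3, 2, 11/3, -28/3]
R5 ← R5 + (1/3)·R1: [0, -16/3, 2, -13/3, -1/3]
R6 ← R6 + (1/6)·R1: [0, -17/3, 11/2, 23/6, -17/3]
R3 ← R3 + (18/43)·R2: [0, 0, 117/43, -176/43, 104/43]
R4 ← R4 − (28/43)·R2: [0, 0, -96/43, 97/43, -28/43]
R5 ← R5 − (16/43)·R2: [0, 0, -18/43, -221/43, 199/43]
R6 ← R6 − (17/43)·R2: [0, 0, 126/43, 128/43, -17/43]
R4 ← R4 + (32/39)·R3: [0, 0, 0, -43/39, 4/3]
R5 ← R5 + (2/13)·R3: [0, 0, 0, -75/13, 5]
R6 ← R6 − (14/13)·R3: [0, 0, 0, 96/13, -3]
R5 ← R5 − (225/43)·R4: [0, 0, 0, 0, -85/43]
R6 ← R6 + (288/43)·R4: [0, 0, 0, 0, 255/43]
R6 ← R6 + (3)·R5: [0, 0, 0, 0, 0]
Echelon form has 5 nonzero rows, so rank(B) = 5.
Each nonzero row contributes one pivot column: 5 pivot columns.

5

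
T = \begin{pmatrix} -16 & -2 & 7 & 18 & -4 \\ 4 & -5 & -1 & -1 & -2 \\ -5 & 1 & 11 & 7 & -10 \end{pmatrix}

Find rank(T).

Row reduce to echelon form.
R2 ← R2 + (1/4)·R1: [0, -11/2, 3/4, 7/2, -3]
R3 ← R3 − (5/16)·R1: [0, 13/8, 141/16, 11/8, -35/4]
R3 ← R3 + (13/44)·R2: [0, 0, 795/88, 53/22, -106/11]
Echelon form has 3 nonzero rows, so rank(T) = 3.

3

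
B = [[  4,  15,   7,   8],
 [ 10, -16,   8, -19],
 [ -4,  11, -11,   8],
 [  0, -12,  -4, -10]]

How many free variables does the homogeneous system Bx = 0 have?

Row reduce to echelon form.
R2 ← R2 − (5/2)·R1: [0, -107/2, -19/2, -39]
R3 ← R3 + R1: [0, 26, -4, 16]
R3 ← R3 + (52/107)·R2: [0, 0, -922/107, -316/107]
R4 ← R4 − (24/107)·R2: [0, 0, -200/107, -134/107]
R4 ← R4 − (100/461)·R3: [0, 0, 0, -282/461]
4 nonzero rows, so rank(B) = 4.
B has 4 columns; by rank–nullity, nullity = 4 − 4 = 0.

0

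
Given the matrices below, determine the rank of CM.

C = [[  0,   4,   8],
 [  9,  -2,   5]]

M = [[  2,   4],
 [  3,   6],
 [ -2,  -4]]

First compute CM:
[[ -4,  -8],
 [  2,   4]]
Now row reduce the product.
R2 ← R2 + (1/2)·R1: [0, 0]
1 nonzero row, so rank(CM) = 1.

1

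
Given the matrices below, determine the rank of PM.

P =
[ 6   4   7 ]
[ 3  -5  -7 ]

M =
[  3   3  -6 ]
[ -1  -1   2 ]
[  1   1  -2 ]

1

First compute PM:
[[ 21,  21, -42],
 [  7,   7, -14]]
Now row reduce the product.
R2 ← R2 − (1/3)·R1: [0, 0, 0]
1 nonzero row, so rank(PM) = 1.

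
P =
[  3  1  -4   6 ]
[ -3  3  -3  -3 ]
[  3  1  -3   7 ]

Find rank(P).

Row reduce to echelon form.
R2 ← R2 + R1: [0, 4, -7, 3]
R3 ← R3 − R1: [0, 0, 1, 1]
Echelon form has 3 nonzero rows, so rank(P) = 3.

3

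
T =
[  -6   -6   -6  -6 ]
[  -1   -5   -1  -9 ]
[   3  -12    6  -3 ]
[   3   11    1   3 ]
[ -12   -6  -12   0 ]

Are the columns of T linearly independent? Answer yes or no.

Row reduce T to echelon form.
R2 ← R2 − (1/6)·R1: [0, -4, 0, -8]
R3 ← R3 + (1/2)·R1: [0, -15, 3, -6]
R4 ← R4 + (1/2)·R1: [0, 8, -2, 0]
R5 ← R5 − (2)·R1: [0, 6, 0, 12]
R3 ← R3 − (15/4)·R2: [0, 0, 3, 24]
R4 ← R4 + (2)·R2: [0, 0, -2, -16]
R5 ← R5 + (3/2)·R2: [0, 0, 0, 0]
R4 ← R4 + (2/3)·R3: [0, 0, 0, 0]
3 pivots among 4 columns.
Only 3 < 4 pivot columns, so the columns are linearly dependent.

no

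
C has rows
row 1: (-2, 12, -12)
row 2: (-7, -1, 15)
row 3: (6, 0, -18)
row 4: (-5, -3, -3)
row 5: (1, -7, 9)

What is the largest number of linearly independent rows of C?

3

Row reduce to echelon form.
R2 ← R2 − (7/2)·R1: [0, -43, 57]
R3 ← R3 + (3)·R1: [0, 36, -54]
R4 ← R4 − (5/2)·R1: [0, -33, 27]
R5 ← R5 + (1/2)·R1: [0, -1, 3]
R3 ← R3 + (36/43)·R2: [0, 0, -270/43]
R4 ← R4 − (33/43)·R2: [0, 0, -720/43]
R5 ← R5 − (1/43)·R2: [0, 0, 72/43]
R4 ← R4 − (8/3)·R3: [0, 0, 0]
R5 ← R5 + (4/15)·R3: [0, 0, 0]
Echelon form has 3 nonzero rows, so rank(C) = 3.
The rank gives the maximum number of linearly independent rows: 3.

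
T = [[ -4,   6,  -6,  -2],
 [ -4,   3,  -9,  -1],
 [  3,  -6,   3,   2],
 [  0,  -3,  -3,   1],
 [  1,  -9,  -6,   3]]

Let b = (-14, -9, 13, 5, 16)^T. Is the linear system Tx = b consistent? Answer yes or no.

Row reduce the augmented matrix [T | b].
R2 ← R2 − R1: [0, -3, -3, 1, 5]
R3 ← R3 + (3/4)·R1: [0, -3/2, -3/2, 1/2, 5/2]
R5 ← R5 + (1/4)·R1: [0, -15/2, -15/2, 5/2, 25/2]
R3 ← R3 − (1/2)·R2: [0, 0, 0, 0, 0]
R4 ← R4 − R2: [0, 0, 0, 0, 0]
R5 ← R5 − (5/2)·R2: [0, 0, 0, 0, 0]
The echelon form has 2 nonzero rows, and every pivot lies in the first 4 columns, so rank(T) = rank([T|b]) = 2.
The system is consistent.

yes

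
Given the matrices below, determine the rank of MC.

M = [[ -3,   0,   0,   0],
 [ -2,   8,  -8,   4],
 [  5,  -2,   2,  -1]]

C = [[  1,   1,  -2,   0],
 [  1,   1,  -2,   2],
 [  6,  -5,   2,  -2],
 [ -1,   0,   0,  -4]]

2

First compute MC:
[[ -3,  -3,   6,   0],
 [-46,  46, -28,  16],
 [ 16,  -7,  -2,  -4]]
Now row reduce the product.
R2 ← R2 − (46/3)·R1: [0, 92, -120, 16]
R3 ← R3 + (16/3)·R1: [0, -23, 30, -4]
R3 ← R3 + (1/4)·R2: [0, 0, 0, 0]
2 nonzero rows, so rank(MC) = 2.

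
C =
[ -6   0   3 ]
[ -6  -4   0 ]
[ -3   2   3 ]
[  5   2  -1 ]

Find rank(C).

Row reduce to echelon form.
R2 ← R2 − R1: [0, -4, -3]
R3 ← R3 − (1/2)·R1: [0, 2, 3/2]
R4 ← R4 + (5/6)·R1: [0, 2, 3/2]
R3 ← R3 + (1/2)·R2: [0, 0, 0]
R4 ← R4 + (1/2)·R2: [0, 0, 0]
Echelon form has 2 nonzero rows, so rank(C) = 2.

2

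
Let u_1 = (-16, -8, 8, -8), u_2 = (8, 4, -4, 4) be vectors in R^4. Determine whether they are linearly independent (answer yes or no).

Form the matrix with these vectors as rows and row reduce.
R2 ← R2 + (1/2)·R1: [0, 0, 0, 0]
1 nonzero row, so the 2 vectors span a space of dimension 1.
Since 1 < 2, the vectors are linearly dependent.

no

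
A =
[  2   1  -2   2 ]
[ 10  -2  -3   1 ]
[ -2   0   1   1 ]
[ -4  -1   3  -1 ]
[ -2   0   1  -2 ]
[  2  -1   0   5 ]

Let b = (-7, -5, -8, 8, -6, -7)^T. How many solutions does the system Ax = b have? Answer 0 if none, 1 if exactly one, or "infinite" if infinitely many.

Row reduce the augmented matrix [A | b].
R2 ← R2 − (5)·R1: [0, -7, 7, -9, 30]
R3 ← R3 + R1: [0, 1, -1, 3, -15]
R4 ← R4 + (2)·R1: [0, 1, -1, 3, -6]
R5 ← R5 + R1: [0, 1, -1, 0, -13]
R6 ← R6 − R1: [0, -2, 2, 3, 0]
R3 ← R3 + (1/7)·R2: [0, 0, 0, 12/7, -75/7]
R4 ← R4 + (1/7)·R2: [0, 0, 0, 12/7, -12/7]
R5 ← R5 + (1/7)·R2: [0, 0, 0, -9/7, -61/7]
R6 ← R6 − (2/7)·R2: [0, 0, 0, 39/7, -60/7]
R4 ← R4 − R3: [0, 0, 0, 0, 9]
R5 ← R5 + (3/4)·R3: [0, 0, 0, 0, -67/4]
R6 ← R6 − (13/4)·R3: [0, 0, 0, 0, 105/4]
R5 ← R5 + (67/36)·R4: [0, 0, 0, 0, 0]
R6 ← R6 − (35/12)·R4: [0, 0, 0, 0, 0]
The echelon form has 4 nonzero rows; the last pivot sits in the augmented column, so rank(A) = 3 but rank([A|b]) = 4.
Since the ranks differ, the system is inconsistent.
It has no solutions.

0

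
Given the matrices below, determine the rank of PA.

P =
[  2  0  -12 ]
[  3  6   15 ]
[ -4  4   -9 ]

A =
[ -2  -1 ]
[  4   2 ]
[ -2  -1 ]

1

First compute PA:
[[ 20,  10],
 [-12,  -6],
 [ 42,  21]]
Now row reduce the product.
R2 ← R2 + (3/5)·R1: [0, 0]
R3 ← R3 − (21/10)·R1: [0, 0]
1 nonzero row, so rank(PA) = 1.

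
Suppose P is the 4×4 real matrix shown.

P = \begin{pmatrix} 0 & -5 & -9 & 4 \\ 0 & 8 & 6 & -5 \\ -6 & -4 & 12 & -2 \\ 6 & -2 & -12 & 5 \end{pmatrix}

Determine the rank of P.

3

Row reduce to echelon form.
Swap R1 ↔ R3
R4 ← R4 + R1: [0, -6, 0, 3]
R3 ← R3 + (5/8)·R2: [0, 0, -21/4, 7/8]
R4 ← R4 + (3/4)·R2: [0, 0, 9/2, -3/4]
R4 ← R4 + (6/7)·R3: [0, 0, 0, 0]
Echelon form has 3 nonzero rows, so rank(P) = 3.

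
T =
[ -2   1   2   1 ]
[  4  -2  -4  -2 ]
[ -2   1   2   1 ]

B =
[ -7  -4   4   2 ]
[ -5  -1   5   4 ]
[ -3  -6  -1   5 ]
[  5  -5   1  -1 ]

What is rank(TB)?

1

First compute TB:
[[  8, -10,  -4,   9],
 [-16,  20,   8, -18],
 [  8, -10,  -4,   9]]
Now row reduce the product.
R2 ← R2 + (2)·R1: [0, 0, 0, 0]
R3 ← R3 − R1: [0, 0, 0, 0]
1 nonzero row, so rank(TB) = 1.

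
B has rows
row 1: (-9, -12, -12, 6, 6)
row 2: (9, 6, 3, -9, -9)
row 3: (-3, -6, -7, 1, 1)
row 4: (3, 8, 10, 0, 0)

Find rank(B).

2

Row reduce to echelon form.
R2 ← R2 + R1: [0, -6, -9, -3, -3]
R3 ← R3 − (1/3)·R1: [0, -2, -3, -1, -1]
R4 ← R4 + (1/3)·R1: [0, 4, 6, 2, 2]
R3 ← R3 − (1/3)·R2: [0, 0, 0, 0, 0]
R4 ← R4 + (2/3)·R2: [0, 0, 0, 0, 0]
Echelon form has 2 nonzero rows, so rank(B) = 2.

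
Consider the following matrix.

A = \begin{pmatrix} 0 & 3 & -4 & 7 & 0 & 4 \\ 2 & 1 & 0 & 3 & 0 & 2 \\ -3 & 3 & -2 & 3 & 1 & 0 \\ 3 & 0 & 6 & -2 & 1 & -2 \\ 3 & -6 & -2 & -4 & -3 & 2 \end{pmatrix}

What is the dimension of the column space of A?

Row reduce to echelon form.
Swap R1 ↔ R2
R3 ← R3 + (3/2)·R1: [0, 9/2, -2, 15/2, 1, 3]
R4 ← R4 − (3/2)·R1: [0, -3/2, 6, -13/2, 1, -5]
R5 ← R5 − (3/2)·R1: [0, -15/2, -2, -17/2, -3, -1]
R3 ← R3 − (3/2)·R2: [0, 0, 4, -3, 1, -3]
R4 ← R4 + (1/2)·R2: [0, 0, 4, -3, 1, -3]
R5 ← R5 + (5/2)·R2: [0, 0, -12, 9, -3, 9]
R4 ← R4 − R3: [0, 0, 0, 0, 0, 0]
R5 ← R5 + (3)·R3: [0, 0, 0, 0, 0, 0]
Echelon form has 3 nonzero rows, so rank(A) = 3.
The column space has dimension equal to the rank: 3.

3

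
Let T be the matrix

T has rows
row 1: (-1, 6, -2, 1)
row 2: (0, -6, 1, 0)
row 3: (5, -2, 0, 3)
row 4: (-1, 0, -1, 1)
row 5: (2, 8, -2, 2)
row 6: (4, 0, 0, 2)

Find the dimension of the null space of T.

Row reduce to echelon form.
R3 ← R3 + (5)·R1: [0, 28, -10, 8]
R4 ← R4 − R1: [0, -6, 1, 0]
R5 ← R5 + (2)·R1: [0, 20, -6, 4]
R6 ← R6 + (4)·R1: [0, 24, -8, 6]
R3 ← R3 + (14/3)·R2: [0, 0, -16/3, 8]
R4 ← R4 − R2: [0, 0, 0, 0]
R5 ← R5 + (10/3)·R2: [0, 0, -8/3, 4]
R6 ← R6 + (4)·R2: [0, 0, -4, 6]
R5 ← R5 − (1/2)·R3: [0, 0, 0, 0]
R6 ← R6 − (3/4)·R3: [0, 0, 0, 0]
3 nonzero rows, so rank(T) = 3.
T has 4 columns; by rank–nullity, nullity = 4 − 3 = 1.

1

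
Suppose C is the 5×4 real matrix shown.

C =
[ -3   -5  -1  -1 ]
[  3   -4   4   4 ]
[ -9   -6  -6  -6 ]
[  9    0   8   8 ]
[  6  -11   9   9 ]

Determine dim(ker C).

2

Row reduce to echelon form.
R2 ← R2 + R1: [0, -9, 3, 3]
R3 ← R3 − (3)·R1: [0, 9, -3, -3]
R4 ← R4 + (3)·R1: [0, -15, 5, 5]
R5 ← R5 + (2)·R1: [0, -21, 7, 7]
R3 ← R3 + R2: [0, 0, 0, 0]
R4 ← R4 − (5/3)·R2: [0, 0, 0, 0]
R5 ← R5 − (7/3)·R2: [0, 0, 0, 0]
2 nonzero rows, so rank(C) = 2.
C has 4 columns; by rank–nullity, nullity = 4 − 2 = 2.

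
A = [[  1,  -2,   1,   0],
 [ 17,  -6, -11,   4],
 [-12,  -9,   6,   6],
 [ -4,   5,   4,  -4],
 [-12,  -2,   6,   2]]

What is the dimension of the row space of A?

Row reduce to echelon form.
R2 ← R2 − (17)·R1: [0, 28, -28, 4]
R3 ← R3 + (12)·R1: [0, -33, 18, 6]
R4 ← R4 + (4)·R1: [0, -3, 8, -4]
R5 ← R5 + (12)·R1: [0, -26, 18, 2]
R3 ← R3 + (33/28)·R2: [0, 0, -15, 75/7]
R4 ← R4 + (3/28)·R2: [0, 0, 5, -25/7]
R5 ← R5 + (13/14)·R2: [0, 0, -8, 40/7]
R4 ← R4 + (1/3)·R3: [0, 0, 0, 0]
R5 ← R5 − (8/15)·R3: [0, 0, 0, 0]
Echelon form has 3 nonzero rows, so rank(A) = 3.
The row space has dimension equal to the rank: 3.

3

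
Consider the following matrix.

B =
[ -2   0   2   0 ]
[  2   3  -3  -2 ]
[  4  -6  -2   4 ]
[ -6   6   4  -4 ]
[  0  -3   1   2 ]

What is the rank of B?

Row reduce to echelon form.
R2 ← R2 + R1: [0, 3, -1, -2]
R3 ← R3 + (2)·R1: [0, -6, 2, 4]
R4 ← R4 − (3)·R1: [0, 6, -2, -4]
R3 ← R3 + (2)·R2: [0, 0, 0, 0]
R4 ← R4 − (2)·R2: [0, 0, 0, 0]
R5 ← R5 + R2: [0, 0, 0, 0]
Echelon form has 2 nonzero rows, so rank(B) = 2.

2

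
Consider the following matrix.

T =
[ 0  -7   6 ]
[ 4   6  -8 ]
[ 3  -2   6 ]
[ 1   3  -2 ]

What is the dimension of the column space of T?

3

Row reduce to echelon form.
Swap R1 ↔ R2
R3 ← R3 − (3/4)·R1: [0, -13/2, 12]
R4 ← R4 − (1/4)·R1: [0, 3/2, 0]
R3 ← R3 − (13/14)·R2: [0, 0, 45/7]
R4 ← R4 + (3/14)·R2: [0, 0, 9/7]
R4 ← R4 − (1/5)·R3: [0, 0, 0]
Echelon form has 3 nonzero rows, so rank(T) = 3.
The column space has dimension equal to the rank: 3.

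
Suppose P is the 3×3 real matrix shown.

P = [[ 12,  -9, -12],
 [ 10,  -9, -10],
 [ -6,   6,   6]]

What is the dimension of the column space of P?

2

Row reduce to echelon form.
R2 ← R2 − (5/6)·R1: [0, -3/2, 0]
R3 ← R3 + (1/2)·R1: [0, 3/2, 0]
R3 ← R3 + R2: [0, 0, 0]
Echelon form has 2 nonzero rows, so rank(P) = 2.
The column space has dimension equal to the rank: 2.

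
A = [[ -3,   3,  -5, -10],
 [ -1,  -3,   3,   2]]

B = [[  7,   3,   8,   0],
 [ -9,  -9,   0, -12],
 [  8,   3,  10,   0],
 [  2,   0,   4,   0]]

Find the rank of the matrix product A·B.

First compute AB:
[[-108, -51, -114, -36],
 [ 48,  33,  30,  36]]
Now row reduce the product.
R2 ← R2 + (4/9)·R1: [0, 31/3, -62/3, 20]
2 nonzero rows, so rank(AB) = 2.

2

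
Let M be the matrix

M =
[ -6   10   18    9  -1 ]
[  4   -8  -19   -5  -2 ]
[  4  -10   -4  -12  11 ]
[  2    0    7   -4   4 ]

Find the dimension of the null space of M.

2

Row reduce to echelon form.
R2 ← R2 + (2/3)·R1: [0, -4/3, -7, 1, -8/3]
R3 ← R3 + (2/3)·R1: [0, -10/3, 8, -6, 31/3]
R4 ← R4 + (1/3)·R1: [0, 10/3, 13, -1, 11/3]
R3 ← R3 − (5/2)·R2: [0, 0, 51/2, -17/2, 17]
R4 ← R4 + (5/2)·R2: [0, 0, -9/2, 3/2, -3]
R4 ← R4 + (3/17)·R3: [0, 0, 0, 0, 0]
3 nonzero rows, so rank(M) = 3.
M has 5 columns; by rank–nullity, nullity = 5 − 3 = 2.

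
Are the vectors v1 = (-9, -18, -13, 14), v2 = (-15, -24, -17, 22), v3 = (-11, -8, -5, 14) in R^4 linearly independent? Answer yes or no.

Form the matrix with these vectors as rows and row reduce.
R2 ← R2 − (5/3)·R1: [0, 6, 14/3, -4/3]
R3 ← R3 − (11/9)·R1: [0, 14, 98/9, -28/9]
R3 ← R3 − (7/3)·R2: [0, 0, 0, 0]
2 nonzero rows, so the 3 vectors span a space of dimension 2.
Since 2 < 3, the vectors are linearly dependent.

no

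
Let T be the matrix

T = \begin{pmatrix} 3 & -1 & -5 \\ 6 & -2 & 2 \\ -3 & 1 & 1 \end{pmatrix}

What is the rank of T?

2

Row reduce to echelon form.
R2 ← R2 − (2)·R1: [0, 0, 12]
R3 ← R3 + R1: [0, 0, -4]
R3 ← R3 + (1/3)·R2: [0, 0, 0]
Echelon form has 2 nonzero rows, so rank(T) = 2.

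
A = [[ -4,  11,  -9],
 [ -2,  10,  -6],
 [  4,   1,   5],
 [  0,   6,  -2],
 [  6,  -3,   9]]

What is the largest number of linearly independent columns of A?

2

Row reduce to echelon form.
R2 ← R2 − (1/2)·R1: [0, 9/2, -3/2]
R3 ← R3 + R1: [0, 12, -4]
R5 ← R5 + (3/2)·R1: [0, 27/2, -9/2]
R3 ← R3 − (8/3)·R2: [0, 0, 0]
R4 ← R4 − (4/3)·R2: [0, 0, 0]
R5 ← R5 − (3)·R2: [0, 0, 0]
Echelon form has 2 nonzero rows, so rank(A) = 2.
The rank gives the maximum number of linearly independent columns: 2.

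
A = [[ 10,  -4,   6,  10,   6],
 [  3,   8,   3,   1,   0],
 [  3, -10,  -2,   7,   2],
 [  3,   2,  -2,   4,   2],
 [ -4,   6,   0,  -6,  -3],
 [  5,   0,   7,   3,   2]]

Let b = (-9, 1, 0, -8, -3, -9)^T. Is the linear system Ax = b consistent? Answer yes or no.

no

Row reduce the augmented matrix [A | b].
R2 ← R2 − (3/10)·R1: [0, 46/5, 6/5, -2, -9/5, 37/10]
R3 ← R3 − (3/10)·R1: [0, -44/5, -19/5, 4, 1/5, 27/10]
R4 ← R4 − (3/10)·R1: [0, 16/5, -19/5, 1, 1/5, -53/10]
R5 ← R5 + (2/5)·R1: [0, 22/5, 12/5, -2, -3/5, -33/5]
R6 ← R6 − (1/2)·R1: [0, 2, 4, -2, -1, -9/2]
R3 ← R3 + (22/23)·R2: [0, 0, -61/23, 48/23, -35/23, 287/46]
R4 ← R4 − (8/23)·R2: [0, 0, -97/23, 39/23, 19/23, -303/46]
R5 ← R5 − (11/23)·R2: [0, 0, 42/23, -24/23, 6/23, -385/46]
R6 ← R6 − (5/23)·R2: [0, 0, 86/23, -36/23, -14/23, -122/23]
R4 ← R4 − (97/61)·R3: [0, 0, 0, -99/61, 198/61, -1007/61]
R5 ← R5 + (42/61)·R3: [0, 0, 0, 24/61, -48/61, -497/122]
R6 ← R6 + (86/61)·R3: [0, 0, 0, 84/61, -168/61, 213/61]
R5 ← R5 + (8/33)·R4: [0, 0, 0, 0, 0, -533/66]
R6 ← R6 + (28/33)·R4: [0, 0, 0, 0, 0, -347/33]
R6 ← R6 − (694/533)·R5: [0, 0, 0, 0, 0, 0]
The echelon form has 5 nonzero rows; the last pivot sits in the augmented column, so rank(A) = 4 but rank([A|b]) = 5.
Since the ranks differ, the system is inconsistent.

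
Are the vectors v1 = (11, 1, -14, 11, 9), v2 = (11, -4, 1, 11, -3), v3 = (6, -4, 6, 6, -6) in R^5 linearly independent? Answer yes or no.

no

Form the matrix with these vectors as rows and row reduce.
R2 ← R2 − R1: [0, -5, 15, 0, -12]
R3 ← R3 − (6/11)·R1: [0, -50/11, 150/11, 0, -120/11]
R3 ← R3 − (10/11)·R2: [0, 0, 0, 0, 0]
2 nonzero rows, so the 3 vectors span a space of dimension 2.
Since 2 < 3, the vectors are linearly dependent.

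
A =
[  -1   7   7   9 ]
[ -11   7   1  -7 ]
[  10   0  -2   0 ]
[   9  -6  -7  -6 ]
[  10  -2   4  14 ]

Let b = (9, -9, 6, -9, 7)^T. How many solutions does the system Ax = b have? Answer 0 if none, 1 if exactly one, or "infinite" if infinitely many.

0

Row reduce the augmented matrix [A | b].
R2 ← R2 − (11)·R1: [0, -70, -76, -106, -108]
R3 ← R3 + (10)·R1: [0, 70, 68, 90, 96]
R4 ← R4 + (9)·R1: [0, 57, 56, 75, 72]
R5 ← R5 + (10)·R1: [0, 68, 74, 104, 97]
R3 ← R3 + R2: [0, 0, -8, -16, -12]
R4 ← R4 + (57/70)·R2: [0, 0, -206/35, -396/35, -558/35]
R5 ← R5 + (34/35)·R2: [0, 0, 6/35, 36/35, -277/35]
R4 ← R4 − (103/140)·R3: [0, 0, 0, 16/35, -249/35]
R5 ← R5 + (3/140)·R3: [0, 0, 0, 24/35, -286/35]
R5 ← R5 − (3/2)·R4: [0, 0, 0, 0, 5/2]
The echelon form has 5 nonzero rows; the last pivot sits in the augmented column, so rank(A) = 4 but rank([A|b]) = 5.
Since the ranks differ, the system is inconsistent.
It has no solutions.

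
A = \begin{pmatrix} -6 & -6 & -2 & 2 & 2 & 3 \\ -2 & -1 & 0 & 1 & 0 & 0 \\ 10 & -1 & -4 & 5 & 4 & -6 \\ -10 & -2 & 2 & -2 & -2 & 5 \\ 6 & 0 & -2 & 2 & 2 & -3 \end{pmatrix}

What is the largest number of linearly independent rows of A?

Row reduce to echelon form.
R2 ← R2 − (1/3)·R1: [0, 1, 2/3, 1/3, -2/3, -1]
R3 ← R3 + (5/3)·R1: [0, -11, -22/3, 25/3, 22/3, -1]
R4 ← R4 − (5/3)·R1: [0, 8, 16/3, -16/3, -16/3, 0]
R5 ← R5 + R1: [0, -6, -4, 4, 4, 0]
R3 ← R3 + (11)·R2: [0, 0, 0, 12, 0, -12]
R4 ← R4 − (8)·R2: [0, 0, 0, -8, 0, 8]
R5 ← R5 + (6)·R2: [0, 0, 0, 6, 0, -6]
R4 ← R4 + (2/3)·R3: [0, 0, 0, 0, 0, 0]
R5 ← R5 − (1/2)·R3: [0, 0, 0, 0, 0, 0]
Echelon form has 3 nonzero rows, so rank(A) = 3.
The rank gives the maximum number of linearly independent rows: 3.

3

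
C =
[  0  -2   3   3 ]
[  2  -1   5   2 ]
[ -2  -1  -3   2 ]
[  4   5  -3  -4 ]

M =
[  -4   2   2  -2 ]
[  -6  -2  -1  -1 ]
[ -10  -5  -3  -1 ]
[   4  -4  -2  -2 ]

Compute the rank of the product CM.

3

First compute CM:
[[ -6, -23, -13,  -7],
 [-44, -27, -14, -12],
 [ 52,   5,   2,   4],
 [-32,  29,  20,  -2]]
Now row reduce the product.
R2 ← R2 − (22/3)·R1: [0, 425/3, 244/3, 118/3]
R3 ← R3 + (26/3)·R1: [0, -583/3, -332/3, -170/3]
R4 ← R4 − (16/3)·R1: [0, 455/3, 268/3, 106/3]
R3 ← R3 + (583/425)·R2: [0, 0, 384/425, -1152/425]
R4 ← R4 − (91/85)·R2: [0, 0, 192/85, -576/85]
R4 ← R4 − (5/2)·R3: [0, 0, 0, 0]
3 nonzero rows, so rank(CM) = 3.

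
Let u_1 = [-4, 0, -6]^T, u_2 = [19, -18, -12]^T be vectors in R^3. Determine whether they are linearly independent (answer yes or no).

Form the matrix with these vectors as rows and row reduce.
R2 ← R2 + (19/4)·R1: [0, -18, -81/2]
2 nonzero rows, so the 2 vectors span a space of dimension 2.
Since 2 = 2, the vectors are linearly independent.

yes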